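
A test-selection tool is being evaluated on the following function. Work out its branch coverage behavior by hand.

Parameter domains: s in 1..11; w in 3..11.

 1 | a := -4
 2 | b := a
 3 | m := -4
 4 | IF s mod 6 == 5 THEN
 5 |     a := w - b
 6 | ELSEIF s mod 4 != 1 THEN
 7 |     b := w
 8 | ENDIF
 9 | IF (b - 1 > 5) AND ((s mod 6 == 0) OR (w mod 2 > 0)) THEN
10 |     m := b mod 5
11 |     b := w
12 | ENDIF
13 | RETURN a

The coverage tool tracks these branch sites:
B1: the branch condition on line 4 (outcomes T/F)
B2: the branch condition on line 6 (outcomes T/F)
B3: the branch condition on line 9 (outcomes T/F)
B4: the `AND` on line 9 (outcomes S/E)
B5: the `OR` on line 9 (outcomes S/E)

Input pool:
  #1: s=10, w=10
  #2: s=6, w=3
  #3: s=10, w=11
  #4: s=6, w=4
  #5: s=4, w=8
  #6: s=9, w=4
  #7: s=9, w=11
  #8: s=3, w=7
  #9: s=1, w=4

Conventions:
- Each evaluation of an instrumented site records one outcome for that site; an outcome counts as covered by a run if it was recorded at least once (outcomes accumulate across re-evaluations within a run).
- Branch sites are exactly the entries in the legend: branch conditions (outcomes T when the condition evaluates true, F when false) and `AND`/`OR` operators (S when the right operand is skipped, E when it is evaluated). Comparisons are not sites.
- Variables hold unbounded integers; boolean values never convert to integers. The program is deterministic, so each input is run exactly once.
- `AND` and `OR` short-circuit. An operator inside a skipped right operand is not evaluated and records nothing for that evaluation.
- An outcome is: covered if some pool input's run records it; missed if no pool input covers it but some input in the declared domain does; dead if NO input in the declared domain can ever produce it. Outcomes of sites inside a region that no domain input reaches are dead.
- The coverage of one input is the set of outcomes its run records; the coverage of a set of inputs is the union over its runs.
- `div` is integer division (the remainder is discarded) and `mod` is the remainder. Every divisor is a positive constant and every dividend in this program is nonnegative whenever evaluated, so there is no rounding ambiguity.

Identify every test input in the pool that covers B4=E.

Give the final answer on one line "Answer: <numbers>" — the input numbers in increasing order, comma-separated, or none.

input #1 (s=10, w=10): produces B4=E
input #2 (s=6, w=3): does not produce B4=E
input #3 (s=10, w=11): produces B4=E
input #4 (s=6, w=4): does not produce B4=E
input #5 (s=4, w=8): produces B4=E
input #6 (s=9, w=4): does not produce B4=E
input #7 (s=9, w=11): does not produce B4=E
input #8 (s=3, w=7): produces B4=E
input #9 (s=1, w=4): does not produce B4=E

Answer: 1, 3, 5, 8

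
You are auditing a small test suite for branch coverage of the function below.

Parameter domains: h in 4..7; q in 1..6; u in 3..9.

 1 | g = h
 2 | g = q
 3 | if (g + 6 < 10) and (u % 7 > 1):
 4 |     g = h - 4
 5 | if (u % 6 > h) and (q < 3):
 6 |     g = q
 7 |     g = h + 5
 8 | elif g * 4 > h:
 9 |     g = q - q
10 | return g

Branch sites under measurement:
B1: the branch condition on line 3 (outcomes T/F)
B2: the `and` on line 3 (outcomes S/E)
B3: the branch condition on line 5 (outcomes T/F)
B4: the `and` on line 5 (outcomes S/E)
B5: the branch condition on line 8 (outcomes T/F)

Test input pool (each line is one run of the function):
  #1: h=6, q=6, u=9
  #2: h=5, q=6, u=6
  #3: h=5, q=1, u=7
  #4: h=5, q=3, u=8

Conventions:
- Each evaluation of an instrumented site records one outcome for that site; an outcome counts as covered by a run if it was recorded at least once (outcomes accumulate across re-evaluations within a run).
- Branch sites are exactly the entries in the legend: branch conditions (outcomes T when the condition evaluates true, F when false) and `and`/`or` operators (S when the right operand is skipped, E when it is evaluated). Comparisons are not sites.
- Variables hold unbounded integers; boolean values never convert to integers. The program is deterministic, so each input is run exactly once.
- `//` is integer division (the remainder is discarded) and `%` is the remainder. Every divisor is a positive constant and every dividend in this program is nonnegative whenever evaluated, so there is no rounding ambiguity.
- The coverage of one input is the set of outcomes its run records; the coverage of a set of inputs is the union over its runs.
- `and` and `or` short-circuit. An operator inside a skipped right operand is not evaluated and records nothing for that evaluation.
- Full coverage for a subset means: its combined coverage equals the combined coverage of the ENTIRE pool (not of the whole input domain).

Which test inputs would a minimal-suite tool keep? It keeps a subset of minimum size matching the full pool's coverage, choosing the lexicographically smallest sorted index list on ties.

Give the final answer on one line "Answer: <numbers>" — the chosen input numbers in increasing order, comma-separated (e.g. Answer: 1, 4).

test 1 (h=6, q=6, u=9) fires B2->S, B1->F, B4->S, B3->F, B5->T; hits B1=F, B2=S, B3=F, B4=S, B5=T
test 2 (h=5, q=6, u=6) fires B2->S, B1->F, B4->S, B3->F, B5->T; hits B1=F, B2=S, B3=F, B4=S, B5=T
test 3 (h=5, q=1, u=7) fires B2->E, B1->F, B4->S, B3->F, B5->F; hits B1=F, B2=E, B3=F, B4=S, B5=F
test 4 (h=5, q=3, u=8) fires B2->E, B1->F, B4->S, B3->F, B5->T; hits B1=F, B2=E, B3=F, B4=S, B5=T
the full pool covers 7 outcomes: B1=F, B2=S, B2=E, B3=F, B4=S, B5=T, B5=F
size 1 is not enough: best union over all size-1 subsets is 5/7
the canonical winner is {1, 3}: size 2, full 7-outcome coverage, earliest index list among size-2 covers

Answer: 1, 3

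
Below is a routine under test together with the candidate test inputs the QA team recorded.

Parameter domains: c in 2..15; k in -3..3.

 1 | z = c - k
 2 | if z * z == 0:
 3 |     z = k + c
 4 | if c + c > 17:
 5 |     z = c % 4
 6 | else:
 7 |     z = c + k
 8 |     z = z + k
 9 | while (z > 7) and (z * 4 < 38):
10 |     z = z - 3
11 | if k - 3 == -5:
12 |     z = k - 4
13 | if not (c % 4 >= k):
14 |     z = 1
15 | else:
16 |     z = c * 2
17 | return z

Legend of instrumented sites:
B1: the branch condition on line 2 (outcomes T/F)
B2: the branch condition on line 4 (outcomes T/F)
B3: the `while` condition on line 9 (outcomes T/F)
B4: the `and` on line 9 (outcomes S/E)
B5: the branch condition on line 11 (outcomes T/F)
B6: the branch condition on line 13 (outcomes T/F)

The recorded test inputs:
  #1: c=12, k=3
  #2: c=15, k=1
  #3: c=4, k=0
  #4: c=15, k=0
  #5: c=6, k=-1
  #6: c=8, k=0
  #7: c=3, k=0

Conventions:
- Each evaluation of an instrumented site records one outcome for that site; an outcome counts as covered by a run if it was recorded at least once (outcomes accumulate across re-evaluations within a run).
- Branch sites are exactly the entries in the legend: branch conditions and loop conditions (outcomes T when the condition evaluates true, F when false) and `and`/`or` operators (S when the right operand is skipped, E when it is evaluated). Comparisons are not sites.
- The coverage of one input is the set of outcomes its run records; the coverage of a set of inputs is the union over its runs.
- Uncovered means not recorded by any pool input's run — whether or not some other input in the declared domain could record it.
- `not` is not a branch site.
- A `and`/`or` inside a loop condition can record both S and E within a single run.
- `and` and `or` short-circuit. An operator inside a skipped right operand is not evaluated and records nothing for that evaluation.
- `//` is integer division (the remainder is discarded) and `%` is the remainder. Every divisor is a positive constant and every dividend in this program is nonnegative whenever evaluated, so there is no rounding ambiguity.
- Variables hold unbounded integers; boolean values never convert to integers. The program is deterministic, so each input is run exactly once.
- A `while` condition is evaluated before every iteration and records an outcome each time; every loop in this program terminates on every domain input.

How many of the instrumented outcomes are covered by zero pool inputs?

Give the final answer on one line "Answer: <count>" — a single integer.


run #1 (c=12, k=3) records B1=F, B2=T, B3=F, B4=S, B5=F, B6=T
run #2 (c=15, k=1) records B1=F, B2=T, B3=F, B4=S, B5=F, B6=F
run #3 (c=4, k=0) records B1=F, B2=F, B3=F, B4=S, B5=F, B6=F
run #4 (c=15, k=0) records B1=F, B2=T, B3=F, B4=S, B5=F, B6=F
run #5 (c=6, k=-1) records B1=F, B2=F, B3=F, B4=S, B5=F, B6=F
run #6 (c=8, k=0) records B1=F, B2=F, B3=T, B3=F, B4=S, B4=E, B5=F, B6=F
run #7 (c=3, k=0) records B1=F, B2=F, B3=F, B4=S, B5=F, B6=F
union over the pool: B1=F, B2=T, B2=F, B3=T, B3=F, B4=S, B4=E, B5=F, B6=T, B6=F
uncovered (2 of 12): B1=T, B5=T
Answer: 2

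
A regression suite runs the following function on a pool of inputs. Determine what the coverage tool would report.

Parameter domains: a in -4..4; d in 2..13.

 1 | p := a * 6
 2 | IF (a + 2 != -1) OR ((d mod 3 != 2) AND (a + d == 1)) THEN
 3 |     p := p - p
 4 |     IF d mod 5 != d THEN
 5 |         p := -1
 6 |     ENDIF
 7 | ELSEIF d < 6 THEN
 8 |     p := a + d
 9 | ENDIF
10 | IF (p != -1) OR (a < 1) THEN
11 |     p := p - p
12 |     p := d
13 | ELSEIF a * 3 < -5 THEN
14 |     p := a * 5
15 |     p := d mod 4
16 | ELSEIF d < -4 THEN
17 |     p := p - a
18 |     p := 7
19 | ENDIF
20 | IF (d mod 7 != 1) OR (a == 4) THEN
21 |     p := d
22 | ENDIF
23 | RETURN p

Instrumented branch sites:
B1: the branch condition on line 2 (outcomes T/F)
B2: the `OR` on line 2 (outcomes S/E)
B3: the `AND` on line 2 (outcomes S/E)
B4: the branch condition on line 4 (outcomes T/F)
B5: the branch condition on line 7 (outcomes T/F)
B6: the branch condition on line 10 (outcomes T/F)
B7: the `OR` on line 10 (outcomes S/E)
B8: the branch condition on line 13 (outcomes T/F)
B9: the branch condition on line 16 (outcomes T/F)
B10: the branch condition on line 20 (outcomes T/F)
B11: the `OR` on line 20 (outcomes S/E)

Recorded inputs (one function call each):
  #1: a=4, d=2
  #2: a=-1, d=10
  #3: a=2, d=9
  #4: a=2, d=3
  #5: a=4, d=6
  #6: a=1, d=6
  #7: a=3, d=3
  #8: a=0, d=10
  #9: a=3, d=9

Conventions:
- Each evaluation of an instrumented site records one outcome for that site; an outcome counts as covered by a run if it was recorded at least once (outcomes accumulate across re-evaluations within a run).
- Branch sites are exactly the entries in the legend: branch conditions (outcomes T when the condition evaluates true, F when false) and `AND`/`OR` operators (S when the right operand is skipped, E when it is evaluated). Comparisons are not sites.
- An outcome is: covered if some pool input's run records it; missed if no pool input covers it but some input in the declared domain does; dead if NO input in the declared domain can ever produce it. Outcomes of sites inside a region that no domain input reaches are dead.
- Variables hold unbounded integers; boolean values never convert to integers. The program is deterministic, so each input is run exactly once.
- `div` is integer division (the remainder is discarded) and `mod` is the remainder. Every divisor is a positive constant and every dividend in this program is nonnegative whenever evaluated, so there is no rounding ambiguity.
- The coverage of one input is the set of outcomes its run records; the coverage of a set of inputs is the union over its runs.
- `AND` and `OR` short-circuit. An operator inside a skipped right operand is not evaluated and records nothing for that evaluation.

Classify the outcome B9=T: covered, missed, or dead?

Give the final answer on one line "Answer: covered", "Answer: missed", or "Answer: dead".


no pool input records B9=T
checking all 108 inputs in the declared domain: B9=T is never recorded -> dead
Answer: dead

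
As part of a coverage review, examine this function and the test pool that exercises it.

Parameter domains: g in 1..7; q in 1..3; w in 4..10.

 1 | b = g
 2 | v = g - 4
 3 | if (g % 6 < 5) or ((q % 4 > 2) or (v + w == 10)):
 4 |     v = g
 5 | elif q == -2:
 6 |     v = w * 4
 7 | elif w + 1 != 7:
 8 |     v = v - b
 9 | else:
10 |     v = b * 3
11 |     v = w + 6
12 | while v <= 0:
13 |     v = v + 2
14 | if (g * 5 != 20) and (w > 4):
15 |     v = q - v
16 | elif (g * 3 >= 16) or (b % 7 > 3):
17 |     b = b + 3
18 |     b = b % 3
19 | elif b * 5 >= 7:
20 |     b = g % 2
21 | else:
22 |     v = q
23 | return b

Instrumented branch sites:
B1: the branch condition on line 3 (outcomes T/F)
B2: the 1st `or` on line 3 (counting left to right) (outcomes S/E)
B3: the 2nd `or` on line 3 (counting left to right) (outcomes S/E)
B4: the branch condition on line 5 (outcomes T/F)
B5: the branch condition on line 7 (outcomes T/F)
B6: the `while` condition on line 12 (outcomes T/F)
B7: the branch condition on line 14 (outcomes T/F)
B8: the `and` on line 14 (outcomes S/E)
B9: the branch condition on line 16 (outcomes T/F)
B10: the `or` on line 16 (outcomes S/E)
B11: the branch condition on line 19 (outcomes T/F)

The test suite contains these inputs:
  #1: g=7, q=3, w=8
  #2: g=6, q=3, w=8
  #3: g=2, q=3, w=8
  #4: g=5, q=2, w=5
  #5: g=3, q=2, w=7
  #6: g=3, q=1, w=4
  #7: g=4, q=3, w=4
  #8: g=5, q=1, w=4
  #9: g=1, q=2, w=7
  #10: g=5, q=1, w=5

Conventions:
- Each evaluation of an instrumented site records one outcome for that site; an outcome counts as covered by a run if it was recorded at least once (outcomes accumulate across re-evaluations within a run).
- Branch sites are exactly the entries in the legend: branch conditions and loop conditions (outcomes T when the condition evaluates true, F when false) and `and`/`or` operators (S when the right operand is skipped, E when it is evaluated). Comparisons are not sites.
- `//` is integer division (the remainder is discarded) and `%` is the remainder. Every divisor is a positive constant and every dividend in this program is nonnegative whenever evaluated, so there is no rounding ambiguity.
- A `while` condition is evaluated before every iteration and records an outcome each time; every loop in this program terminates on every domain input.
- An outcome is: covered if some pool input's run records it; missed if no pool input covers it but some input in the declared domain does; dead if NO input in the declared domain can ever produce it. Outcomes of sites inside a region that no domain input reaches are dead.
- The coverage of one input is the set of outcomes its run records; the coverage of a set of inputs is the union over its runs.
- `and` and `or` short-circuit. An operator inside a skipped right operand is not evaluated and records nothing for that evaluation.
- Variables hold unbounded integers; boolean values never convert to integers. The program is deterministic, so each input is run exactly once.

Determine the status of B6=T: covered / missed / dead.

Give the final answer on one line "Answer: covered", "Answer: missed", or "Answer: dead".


B6=T is recorded by pool input(s) 4, 8, 10 -> covered
Answer: covered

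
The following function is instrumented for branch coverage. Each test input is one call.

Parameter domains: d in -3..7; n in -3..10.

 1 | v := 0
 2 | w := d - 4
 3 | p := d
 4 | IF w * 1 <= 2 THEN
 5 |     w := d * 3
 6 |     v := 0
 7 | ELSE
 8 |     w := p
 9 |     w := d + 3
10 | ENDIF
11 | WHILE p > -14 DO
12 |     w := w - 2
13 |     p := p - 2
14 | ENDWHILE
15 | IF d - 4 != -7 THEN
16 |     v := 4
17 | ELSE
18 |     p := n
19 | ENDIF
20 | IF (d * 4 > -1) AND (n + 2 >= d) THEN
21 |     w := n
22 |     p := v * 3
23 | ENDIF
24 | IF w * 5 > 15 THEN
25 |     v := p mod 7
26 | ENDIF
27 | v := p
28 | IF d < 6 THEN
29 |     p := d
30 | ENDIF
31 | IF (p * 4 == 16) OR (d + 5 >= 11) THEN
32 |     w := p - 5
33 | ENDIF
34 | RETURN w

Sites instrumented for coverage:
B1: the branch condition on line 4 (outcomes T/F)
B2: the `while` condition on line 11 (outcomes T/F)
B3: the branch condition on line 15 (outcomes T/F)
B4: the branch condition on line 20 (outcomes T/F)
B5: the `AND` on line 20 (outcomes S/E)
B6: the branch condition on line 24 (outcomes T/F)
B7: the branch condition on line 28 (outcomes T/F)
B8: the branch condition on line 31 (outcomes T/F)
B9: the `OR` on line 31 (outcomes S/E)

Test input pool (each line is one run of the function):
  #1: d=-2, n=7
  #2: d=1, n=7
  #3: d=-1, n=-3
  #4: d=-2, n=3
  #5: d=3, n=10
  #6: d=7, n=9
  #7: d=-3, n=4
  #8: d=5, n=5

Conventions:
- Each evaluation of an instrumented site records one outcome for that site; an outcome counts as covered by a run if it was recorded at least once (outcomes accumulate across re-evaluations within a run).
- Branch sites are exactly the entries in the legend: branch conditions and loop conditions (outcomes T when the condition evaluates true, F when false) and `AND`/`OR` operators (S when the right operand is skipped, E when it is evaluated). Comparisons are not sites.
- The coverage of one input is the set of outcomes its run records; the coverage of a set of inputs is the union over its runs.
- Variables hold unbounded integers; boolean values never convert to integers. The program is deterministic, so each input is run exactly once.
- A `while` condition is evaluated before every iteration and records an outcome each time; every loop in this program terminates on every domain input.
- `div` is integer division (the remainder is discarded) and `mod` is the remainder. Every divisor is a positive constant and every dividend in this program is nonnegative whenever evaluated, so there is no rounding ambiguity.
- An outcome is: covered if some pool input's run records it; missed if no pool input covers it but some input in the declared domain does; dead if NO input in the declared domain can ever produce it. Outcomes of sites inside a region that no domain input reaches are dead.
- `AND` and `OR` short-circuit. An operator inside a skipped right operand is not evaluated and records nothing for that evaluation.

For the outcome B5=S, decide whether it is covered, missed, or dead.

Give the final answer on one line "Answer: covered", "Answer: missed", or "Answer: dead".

B5=S is recorded by pool input(s) 1, 3, 4, 7 -> covered

Answer: covered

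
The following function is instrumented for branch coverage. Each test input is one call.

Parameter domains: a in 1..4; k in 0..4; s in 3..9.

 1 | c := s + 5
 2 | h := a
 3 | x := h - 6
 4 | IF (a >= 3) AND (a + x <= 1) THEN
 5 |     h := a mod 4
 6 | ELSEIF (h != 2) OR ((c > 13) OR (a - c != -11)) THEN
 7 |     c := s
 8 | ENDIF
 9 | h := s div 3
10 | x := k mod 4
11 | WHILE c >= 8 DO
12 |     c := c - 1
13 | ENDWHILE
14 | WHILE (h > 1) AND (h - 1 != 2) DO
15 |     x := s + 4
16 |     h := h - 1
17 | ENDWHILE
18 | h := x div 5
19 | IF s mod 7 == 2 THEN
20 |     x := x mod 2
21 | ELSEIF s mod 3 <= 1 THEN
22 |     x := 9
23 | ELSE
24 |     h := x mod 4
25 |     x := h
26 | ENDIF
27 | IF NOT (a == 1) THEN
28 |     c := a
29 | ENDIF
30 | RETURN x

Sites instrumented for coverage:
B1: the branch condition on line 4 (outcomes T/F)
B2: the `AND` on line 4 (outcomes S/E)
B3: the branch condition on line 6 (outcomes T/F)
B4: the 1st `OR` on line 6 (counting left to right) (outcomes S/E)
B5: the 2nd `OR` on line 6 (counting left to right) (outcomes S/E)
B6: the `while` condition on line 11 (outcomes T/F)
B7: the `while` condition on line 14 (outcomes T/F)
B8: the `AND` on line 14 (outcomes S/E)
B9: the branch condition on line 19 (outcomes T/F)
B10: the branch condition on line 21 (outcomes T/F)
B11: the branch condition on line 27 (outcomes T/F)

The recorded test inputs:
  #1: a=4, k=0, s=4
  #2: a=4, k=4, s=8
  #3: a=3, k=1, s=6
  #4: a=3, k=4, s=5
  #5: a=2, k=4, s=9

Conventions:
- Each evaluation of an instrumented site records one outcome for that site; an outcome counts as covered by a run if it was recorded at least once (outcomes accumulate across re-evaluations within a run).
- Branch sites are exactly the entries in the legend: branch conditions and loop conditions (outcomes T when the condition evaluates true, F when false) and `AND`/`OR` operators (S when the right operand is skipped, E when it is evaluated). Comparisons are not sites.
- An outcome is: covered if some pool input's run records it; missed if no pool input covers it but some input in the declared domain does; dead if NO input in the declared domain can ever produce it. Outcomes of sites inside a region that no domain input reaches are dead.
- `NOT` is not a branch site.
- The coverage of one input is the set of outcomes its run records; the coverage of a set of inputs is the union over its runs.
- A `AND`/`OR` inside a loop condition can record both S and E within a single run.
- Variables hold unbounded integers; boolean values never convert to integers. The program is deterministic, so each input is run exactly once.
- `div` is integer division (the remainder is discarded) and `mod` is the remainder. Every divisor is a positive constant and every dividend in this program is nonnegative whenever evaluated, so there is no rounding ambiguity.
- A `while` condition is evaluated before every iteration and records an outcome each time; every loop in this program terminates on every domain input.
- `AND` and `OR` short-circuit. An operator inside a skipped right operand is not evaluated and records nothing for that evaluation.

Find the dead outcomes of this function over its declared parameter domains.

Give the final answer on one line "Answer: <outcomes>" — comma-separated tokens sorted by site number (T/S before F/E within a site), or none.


checking every outcome against all 140 domain inputs:
  reachable outcomes have witnesses, e.g. B1=T (e.g. a=3, k=0, s=3), B1=F (e.g. a=1, k=0, s=3), B2=S (e.g. a=1, k=0, s=3), B2=E (e.g. a=3, k=0, s=3)
Answer: none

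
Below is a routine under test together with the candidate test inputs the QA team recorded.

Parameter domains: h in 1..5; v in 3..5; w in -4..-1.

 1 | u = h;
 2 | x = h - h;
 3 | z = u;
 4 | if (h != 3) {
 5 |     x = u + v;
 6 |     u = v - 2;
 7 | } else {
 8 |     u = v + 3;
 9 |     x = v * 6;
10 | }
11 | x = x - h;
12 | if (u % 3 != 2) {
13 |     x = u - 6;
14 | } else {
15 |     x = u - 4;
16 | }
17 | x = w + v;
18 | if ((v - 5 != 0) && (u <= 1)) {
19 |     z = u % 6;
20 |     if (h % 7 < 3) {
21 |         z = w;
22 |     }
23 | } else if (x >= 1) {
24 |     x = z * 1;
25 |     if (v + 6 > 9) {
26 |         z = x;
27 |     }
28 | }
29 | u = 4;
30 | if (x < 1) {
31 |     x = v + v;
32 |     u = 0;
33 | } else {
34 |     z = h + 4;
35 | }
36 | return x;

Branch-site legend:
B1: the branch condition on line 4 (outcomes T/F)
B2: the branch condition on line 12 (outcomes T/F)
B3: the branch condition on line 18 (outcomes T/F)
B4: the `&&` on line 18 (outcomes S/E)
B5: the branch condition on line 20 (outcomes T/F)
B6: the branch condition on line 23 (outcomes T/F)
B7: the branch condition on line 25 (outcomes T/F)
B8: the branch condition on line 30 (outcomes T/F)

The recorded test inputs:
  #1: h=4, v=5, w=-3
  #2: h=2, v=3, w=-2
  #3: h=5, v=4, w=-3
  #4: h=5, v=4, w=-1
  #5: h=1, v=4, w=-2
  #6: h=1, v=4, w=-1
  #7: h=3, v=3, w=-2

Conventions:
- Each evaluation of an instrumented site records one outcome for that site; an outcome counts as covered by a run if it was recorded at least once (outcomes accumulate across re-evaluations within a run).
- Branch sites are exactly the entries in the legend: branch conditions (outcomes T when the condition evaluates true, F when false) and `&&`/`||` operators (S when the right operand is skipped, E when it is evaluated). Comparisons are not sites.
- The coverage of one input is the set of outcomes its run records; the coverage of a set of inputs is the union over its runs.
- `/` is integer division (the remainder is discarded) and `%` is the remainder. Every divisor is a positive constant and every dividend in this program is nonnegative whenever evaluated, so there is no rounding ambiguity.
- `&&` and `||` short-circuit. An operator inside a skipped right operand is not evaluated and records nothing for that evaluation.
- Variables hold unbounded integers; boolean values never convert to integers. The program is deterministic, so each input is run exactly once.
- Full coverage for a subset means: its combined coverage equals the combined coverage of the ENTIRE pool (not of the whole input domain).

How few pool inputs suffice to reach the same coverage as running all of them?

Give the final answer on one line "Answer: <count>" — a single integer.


input #1, h=4, v=5, w=-3: events B1->T, B2->T, B4->S, B3->F, B6->T, B7->T, B8->F; outcomes B1=T, B2=T, B3=F, B4=S, B6=T, B7=T, B8=F
input #2, h=2, v=3, w=-2: events B1->T, B2->T, B4->E, B3->T, B5->T, B8->F; outcomes B1=T, B2=T, B3=T, B4=E, B5=T, B8=F
input #3, h=5, v=4, w=-3: events B1->T, B2->F, B4->E, B3->F, B6->T, B7->T, B8->F; outcomes B1=T, B2=F, B3=F, B4=E, B6=T, B7=T, B8=F
input #4, h=5, v=4, w=-1: events B1->T, B2->F, B4->E, B3->F, B6->T, B7->T, B8->F; outcomes B1=T, B2=F, B3=F, B4=E, B6=T, B7=T, B8=F
input #5, h=1, v=4, w=-2: events B1->T, B2->F, B4->E, B3->F, B6->T, B7->T, B8->F; outcomes B1=T, B2=F, B3=F, B4=E, B6=T, B7=T, B8=F
input #6, h=1, v=4, w=-1: events B1->T, B2->F, B4->E, B3->F, B6->T, B7->T, B8->F; outcomes B1=T, B2=F, B3=F, B4=E, B6=T, B7=T, B8=F
input #7, h=3, v=3, w=-2: events B1->F, B2->T, B4->E, B3->F, B6->T, B7->F, B8->F; outcomes B1=F, B2=T, B3=F, B4=E, B6=T, B7=F, B8=F
union over all inputs: B1=T, B1=F, B2=T, B2=F, B3=T, B3=F, B4=S, B4=E, B5=T, B6=T, B7=T, B7=F, B8=F (13 outcomes)
no size-1 subset reaches all 13 outcomes (best union: 7/13)
no size-2 subset reaches all 13 outcomes (best union: 10/13)
no size-3 subset reaches all 13 outcomes (best union: 12/13)
at size 4, {1, 2, 3, 7} reaches all 13 outcomes; every lexicographically earlier size-4 subset fails
Answer: 4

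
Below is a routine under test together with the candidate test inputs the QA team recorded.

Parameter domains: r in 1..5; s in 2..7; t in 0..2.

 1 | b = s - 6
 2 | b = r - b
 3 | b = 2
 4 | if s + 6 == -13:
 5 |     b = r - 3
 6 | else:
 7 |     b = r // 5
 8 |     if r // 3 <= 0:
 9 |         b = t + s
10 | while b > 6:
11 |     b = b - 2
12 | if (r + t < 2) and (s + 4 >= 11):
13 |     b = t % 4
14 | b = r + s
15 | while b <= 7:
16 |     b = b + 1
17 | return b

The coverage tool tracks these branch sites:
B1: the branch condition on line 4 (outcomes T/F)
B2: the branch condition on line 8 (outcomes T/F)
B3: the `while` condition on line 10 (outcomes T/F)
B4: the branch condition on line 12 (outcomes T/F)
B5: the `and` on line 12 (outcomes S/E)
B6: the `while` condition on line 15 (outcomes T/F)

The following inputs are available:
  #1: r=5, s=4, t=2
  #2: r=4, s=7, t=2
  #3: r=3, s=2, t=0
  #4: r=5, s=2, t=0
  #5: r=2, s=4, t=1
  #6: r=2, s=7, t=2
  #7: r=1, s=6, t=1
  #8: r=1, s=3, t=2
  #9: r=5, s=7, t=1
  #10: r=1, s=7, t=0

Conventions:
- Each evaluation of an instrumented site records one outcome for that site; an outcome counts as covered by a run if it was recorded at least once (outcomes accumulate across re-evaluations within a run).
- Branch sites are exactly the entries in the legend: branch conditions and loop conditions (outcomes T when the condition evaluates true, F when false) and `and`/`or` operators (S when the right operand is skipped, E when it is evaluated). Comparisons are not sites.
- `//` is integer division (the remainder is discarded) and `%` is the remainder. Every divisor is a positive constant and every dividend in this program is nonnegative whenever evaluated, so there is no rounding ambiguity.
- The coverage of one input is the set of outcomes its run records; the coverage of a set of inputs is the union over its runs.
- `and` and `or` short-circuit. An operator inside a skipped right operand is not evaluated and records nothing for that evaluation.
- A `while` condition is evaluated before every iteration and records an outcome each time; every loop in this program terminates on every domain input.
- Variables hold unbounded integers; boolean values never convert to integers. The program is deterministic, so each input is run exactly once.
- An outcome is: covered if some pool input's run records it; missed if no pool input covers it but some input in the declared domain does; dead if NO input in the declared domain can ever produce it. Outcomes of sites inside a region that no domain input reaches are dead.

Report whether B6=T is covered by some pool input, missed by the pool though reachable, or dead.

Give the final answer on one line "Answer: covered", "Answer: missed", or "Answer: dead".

B6=T is recorded by pool input(s) 3, 4, 5, 7, 8 -> covered

Answer: covered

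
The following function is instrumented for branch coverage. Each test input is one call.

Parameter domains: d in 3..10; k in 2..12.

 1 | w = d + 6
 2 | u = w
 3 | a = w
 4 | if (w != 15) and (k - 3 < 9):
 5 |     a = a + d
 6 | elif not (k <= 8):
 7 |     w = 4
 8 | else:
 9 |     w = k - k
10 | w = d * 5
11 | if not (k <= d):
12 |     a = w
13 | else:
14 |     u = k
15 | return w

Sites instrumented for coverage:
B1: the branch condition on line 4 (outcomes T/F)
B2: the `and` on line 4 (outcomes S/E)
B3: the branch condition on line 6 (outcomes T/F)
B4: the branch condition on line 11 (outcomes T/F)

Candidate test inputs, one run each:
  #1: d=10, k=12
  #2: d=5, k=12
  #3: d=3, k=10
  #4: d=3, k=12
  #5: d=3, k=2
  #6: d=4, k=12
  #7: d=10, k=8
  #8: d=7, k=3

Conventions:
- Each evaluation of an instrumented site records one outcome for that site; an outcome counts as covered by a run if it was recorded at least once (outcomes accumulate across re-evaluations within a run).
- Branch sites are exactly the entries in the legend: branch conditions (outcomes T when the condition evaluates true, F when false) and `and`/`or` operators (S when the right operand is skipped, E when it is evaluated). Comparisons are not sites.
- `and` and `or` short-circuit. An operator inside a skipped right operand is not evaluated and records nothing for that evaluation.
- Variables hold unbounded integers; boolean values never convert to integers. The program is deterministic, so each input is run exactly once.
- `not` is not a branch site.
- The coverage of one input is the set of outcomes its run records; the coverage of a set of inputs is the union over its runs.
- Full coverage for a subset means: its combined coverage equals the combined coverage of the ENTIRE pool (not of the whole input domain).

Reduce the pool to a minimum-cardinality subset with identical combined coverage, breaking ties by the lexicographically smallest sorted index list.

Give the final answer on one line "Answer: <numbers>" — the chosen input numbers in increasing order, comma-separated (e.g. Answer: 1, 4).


input #1 (d=10, k=12): covers B1=F, B2=E, B3=T, B4=T
input #2 (d=5, k=12): covers B1=F, B2=E, B3=T, B4=T
input #3 (d=3, k=10): covers B1=T, B2=E, B4=T
input #4 (d=3, k=12): covers B1=F, B2=E, B3=T, B4=T
input #5 (d=3, k=2): covers B1=T, B2=E, B4=F
input #6 (d=4, k=12): covers B1=F, B2=E, B3=T, B4=T
input #7 (d=10, k=8): covers B1=T, B2=E, B4=F
input #8 (d=7, k=3): covers B1=T, B2=E, B4=F
pool-wide coverage (6 outcomes): B1=T, B1=F, B2=E, B3=T, B4=T, B4=F
every size-1 subset falls short of the 6 outcomes (best: 4/6)
size 2: inputs {1, 5} cover all 6 outcomes, and no lexicographically smaller subset of this size does
Answer: 1, 5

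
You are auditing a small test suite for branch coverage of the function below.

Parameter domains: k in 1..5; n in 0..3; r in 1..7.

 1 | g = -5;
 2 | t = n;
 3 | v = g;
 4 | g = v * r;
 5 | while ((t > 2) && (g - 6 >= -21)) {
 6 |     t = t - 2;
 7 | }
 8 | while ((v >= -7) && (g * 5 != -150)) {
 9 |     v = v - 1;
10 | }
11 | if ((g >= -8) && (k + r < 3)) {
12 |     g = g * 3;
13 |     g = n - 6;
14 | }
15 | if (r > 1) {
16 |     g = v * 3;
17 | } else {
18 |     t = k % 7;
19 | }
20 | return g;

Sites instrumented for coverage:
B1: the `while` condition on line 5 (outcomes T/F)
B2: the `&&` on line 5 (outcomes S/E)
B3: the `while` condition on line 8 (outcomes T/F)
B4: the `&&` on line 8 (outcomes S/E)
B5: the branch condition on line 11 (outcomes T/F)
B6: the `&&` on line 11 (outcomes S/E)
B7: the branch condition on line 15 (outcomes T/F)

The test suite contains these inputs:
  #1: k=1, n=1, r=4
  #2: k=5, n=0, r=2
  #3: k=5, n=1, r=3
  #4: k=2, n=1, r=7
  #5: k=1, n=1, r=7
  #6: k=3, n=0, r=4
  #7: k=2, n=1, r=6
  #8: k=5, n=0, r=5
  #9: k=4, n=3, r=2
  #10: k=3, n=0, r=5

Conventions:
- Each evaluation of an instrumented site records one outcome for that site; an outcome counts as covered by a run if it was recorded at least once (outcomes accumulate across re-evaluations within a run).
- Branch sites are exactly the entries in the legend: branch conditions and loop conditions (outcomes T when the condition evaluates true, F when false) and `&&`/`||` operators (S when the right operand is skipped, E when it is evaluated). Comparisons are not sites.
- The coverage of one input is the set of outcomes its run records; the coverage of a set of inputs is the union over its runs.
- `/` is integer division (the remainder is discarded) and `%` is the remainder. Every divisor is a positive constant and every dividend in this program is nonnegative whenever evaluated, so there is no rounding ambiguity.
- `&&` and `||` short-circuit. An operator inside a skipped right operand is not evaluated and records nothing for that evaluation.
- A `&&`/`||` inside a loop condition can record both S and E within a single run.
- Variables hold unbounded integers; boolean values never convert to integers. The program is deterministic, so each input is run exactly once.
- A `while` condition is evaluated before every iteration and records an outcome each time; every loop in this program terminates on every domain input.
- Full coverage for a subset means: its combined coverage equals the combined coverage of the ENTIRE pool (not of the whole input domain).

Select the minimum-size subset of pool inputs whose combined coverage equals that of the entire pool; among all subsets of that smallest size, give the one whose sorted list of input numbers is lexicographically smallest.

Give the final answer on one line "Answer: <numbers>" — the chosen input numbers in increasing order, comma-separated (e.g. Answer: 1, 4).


run #1 (k=1, n=1, r=4) runs B2->S, B1->F, B4->E, B3->T, B4->E, B3->T, B4->E, B3->T, B4->S, B3->F, B6->S, B5->F, B7->T; records B1=F, B2=S, B3=T, B3=F, B4=S, B4=E, B5=F, B6=S, B7=T
run #2 (k=5, n=0, r=2) runs B2->S, B1->F, B4->E, B3->T, B4->E, B3->T, B4->E, B3->T, B4->S, B3->F, B6->S, B5->F, B7->T; records B1=F, B2=S, B3=T, B3=F, B4=S, B4=E, B5=F, B6=S, B7=T
run #3 (k=5, n=1, r=3) runs B2->S, B1->F, B4->E, B3->T, B4->E, B3->T, B4->E, B3->T, B4->S, B3->F, B6->S, B5->F, B7->T; records B1=F, B2=S, B3=T, B3=F, B4=S, B4=E, B5=F, B6=S, B7=T
run #4 (k=2, n=1, r=7) runs B2->S, B1->F, B4->E, B3->T, B4->E, B3->T, B4->E, B3->T, B4->S, B3->F, B6->S, B5->F, B7->T; records B1=F, B2=S, B3=T, B3=F, B4=S, B4=E, B5=F, B6=S, B7=T
run #5 (k=1, n=1, r=7) runs B2->S, B1->F, B4->E, B3->T, B4->E, B3->T, B4->E, B3->T, B4->S, B3->F, B6->S, B5->F, B7->T; records B1=F, B2=S, B3=T, B3=F, B4=S, B4=E, B5=F, B6=S, B7=T
run #6 (k=3, n=0, r=4) runs B2->S, B1->F, B4->E, B3->T, B4->E, B3->T, B4->E, B3->T, B4->S, B3->F, B6->S, B5->F, B7->T; records B1=F, B2=S, B3=T, B3=F, B4=S, B4=E, B5=F, B6=S, B7=T
run #7 (k=2, n=1, r=6) runs B2->S, B1->F, B4->E, B3->F, B6->S, B5->F, B7->T; records B1=F, B2=S, B3=F, B4=E, B5=F, B6=S, B7=T
run #8 (k=5, n=0, r=5) runs B2->S, B1->F, B4->E, B3->T, B4->E, B3->T, B4->E, B3->T, B4->S, B3->F, B6->S, B5->F, B7->T; records B1=F, B2=S, B3=T, B3=F, B4=S, B4=E, B5=F, B6=S, B7=T
run #9 (k=4, n=3, r=2) runs B2->E, B1->T, B2->S, B1->F, B4->E, B3->T, B4->E, B3->T, B4->E, B3->T, B4->S, B3->F, B6->S, B5->F, ...; records B1=T, B1=F, B2=S, B2=E, B3=T, B3=F, B4=S, B4=E, B5=F, B6=S, B7=T
run #10 (k=3, n=0, r=5) runs B2->S, B1->F, B4->E, B3->T, B4->E, B3->T, B4->E, B3->T, B4->S, B3->F, B6->S, B5->F, B7->T; records B1=F, B2=S, B3=T, B3=F, B4=S, B4=E, B5=F, B6=S, B7=T
the full pool covers 11 outcomes: B1=T, B1=F, B2=S, B2=E, B3=T, B3=F, B4=S, B4=E, B5=F, B6=S, B7=T
size 1: inputs {9} cover all 11 outcomes, and no lexicographically smaller subset of this size does
Answer: 9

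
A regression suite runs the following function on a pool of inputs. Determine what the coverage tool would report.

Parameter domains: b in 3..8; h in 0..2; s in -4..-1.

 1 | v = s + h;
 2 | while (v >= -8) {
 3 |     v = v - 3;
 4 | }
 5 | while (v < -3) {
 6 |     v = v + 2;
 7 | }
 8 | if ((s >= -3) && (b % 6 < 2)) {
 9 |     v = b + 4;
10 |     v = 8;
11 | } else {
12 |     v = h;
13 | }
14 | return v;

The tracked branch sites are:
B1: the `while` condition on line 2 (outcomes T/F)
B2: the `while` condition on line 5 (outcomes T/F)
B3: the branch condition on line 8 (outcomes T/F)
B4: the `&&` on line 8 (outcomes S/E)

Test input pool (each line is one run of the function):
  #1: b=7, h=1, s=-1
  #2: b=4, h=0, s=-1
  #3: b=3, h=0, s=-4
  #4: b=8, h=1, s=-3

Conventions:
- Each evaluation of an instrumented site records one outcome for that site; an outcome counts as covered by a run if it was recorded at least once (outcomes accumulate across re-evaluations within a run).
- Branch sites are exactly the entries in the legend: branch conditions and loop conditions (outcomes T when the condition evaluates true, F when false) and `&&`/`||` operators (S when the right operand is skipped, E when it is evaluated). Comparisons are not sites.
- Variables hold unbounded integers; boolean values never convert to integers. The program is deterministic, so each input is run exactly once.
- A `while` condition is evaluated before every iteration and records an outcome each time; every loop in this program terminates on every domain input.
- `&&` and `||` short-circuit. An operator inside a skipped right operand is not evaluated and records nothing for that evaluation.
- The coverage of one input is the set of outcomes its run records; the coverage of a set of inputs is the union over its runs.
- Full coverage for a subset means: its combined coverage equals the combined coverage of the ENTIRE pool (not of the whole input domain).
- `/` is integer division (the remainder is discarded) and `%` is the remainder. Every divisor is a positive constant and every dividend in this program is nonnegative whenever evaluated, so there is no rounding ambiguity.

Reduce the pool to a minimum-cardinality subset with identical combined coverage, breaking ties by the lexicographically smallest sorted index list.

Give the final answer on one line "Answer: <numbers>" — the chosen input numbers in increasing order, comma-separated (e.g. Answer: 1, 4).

input #1, b=7, h=1, s=-1: outcomes B1=T, B1=F, B2=T, B2=F, B3=T, B4=E
input #2, b=4, h=0, s=-1: outcomes B1=T, B1=F, B2=T, B2=F, B3=F, B4=E
input #3, b=3, h=0, s=-4: outcomes B1=T, B1=F, B2=T, B2=F, B3=F, B4=S
input #4, b=8, h=1, s=-3: outcomes B1=T, B1=F, B2=T, B2=F, B3=F, B4=E
pool-wide coverage (8 outcomes): B1=T, B1=F, B2=T, B2=F, B3=T, B3=F, B4=S, B4=E
no size-1 subset reaches all 8 outcomes (best union: 6/8)
the canonical winner is {1, 3}: size 2, full 8-outcome coverage, earliest index list among size-2 covers

Answer: 1, 3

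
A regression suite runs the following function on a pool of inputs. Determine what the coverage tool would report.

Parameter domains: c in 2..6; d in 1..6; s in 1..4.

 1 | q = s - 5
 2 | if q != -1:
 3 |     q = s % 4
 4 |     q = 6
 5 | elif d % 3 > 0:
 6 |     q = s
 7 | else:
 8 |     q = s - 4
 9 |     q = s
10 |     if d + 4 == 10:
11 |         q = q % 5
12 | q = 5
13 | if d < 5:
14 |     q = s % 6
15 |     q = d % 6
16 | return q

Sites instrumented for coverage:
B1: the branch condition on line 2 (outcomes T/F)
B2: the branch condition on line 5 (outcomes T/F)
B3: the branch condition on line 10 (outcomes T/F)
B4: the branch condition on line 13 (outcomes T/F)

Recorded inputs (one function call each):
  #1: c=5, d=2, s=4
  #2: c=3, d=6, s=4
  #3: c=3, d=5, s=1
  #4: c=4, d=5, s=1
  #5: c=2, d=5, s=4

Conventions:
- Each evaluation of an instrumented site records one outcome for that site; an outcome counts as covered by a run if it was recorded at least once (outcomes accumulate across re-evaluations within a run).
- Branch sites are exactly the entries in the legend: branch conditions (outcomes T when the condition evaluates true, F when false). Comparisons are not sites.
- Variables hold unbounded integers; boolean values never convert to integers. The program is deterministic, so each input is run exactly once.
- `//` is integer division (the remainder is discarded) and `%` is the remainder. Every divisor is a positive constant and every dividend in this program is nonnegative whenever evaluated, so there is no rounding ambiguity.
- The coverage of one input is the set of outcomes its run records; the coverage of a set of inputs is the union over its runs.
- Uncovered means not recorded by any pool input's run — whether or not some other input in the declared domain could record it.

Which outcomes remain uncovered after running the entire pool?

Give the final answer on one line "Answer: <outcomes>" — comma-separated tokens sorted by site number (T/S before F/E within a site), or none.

input #1 (c=5, d=2, s=4): events B1->F, B2->T, B4->T; covers B1=F, B2=T, B4=T
input #2 (c=3, d=6, s=4): events B1->F, B2->F, B3->T, B4->F; covers B1=F, B2=F, B3=T, B4=F
input #3 (c=3, d=5, s=1): events B1->T, B4->F; covers B1=T, B4=F
input #4 (c=4, d=5, s=1): events B1->T, B4->F; covers B1=T, B4=F
input #5 (c=2, d=5, s=4): events B1->F, B2->T, B4->F; covers B1=F, B2=T, B4=F
union over the pool: B1=T, B1=F, B2=T, B2=F, B3=T, B4=T, B4=F
uncovered (1 of 8): B3=F

Answer: B3=F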